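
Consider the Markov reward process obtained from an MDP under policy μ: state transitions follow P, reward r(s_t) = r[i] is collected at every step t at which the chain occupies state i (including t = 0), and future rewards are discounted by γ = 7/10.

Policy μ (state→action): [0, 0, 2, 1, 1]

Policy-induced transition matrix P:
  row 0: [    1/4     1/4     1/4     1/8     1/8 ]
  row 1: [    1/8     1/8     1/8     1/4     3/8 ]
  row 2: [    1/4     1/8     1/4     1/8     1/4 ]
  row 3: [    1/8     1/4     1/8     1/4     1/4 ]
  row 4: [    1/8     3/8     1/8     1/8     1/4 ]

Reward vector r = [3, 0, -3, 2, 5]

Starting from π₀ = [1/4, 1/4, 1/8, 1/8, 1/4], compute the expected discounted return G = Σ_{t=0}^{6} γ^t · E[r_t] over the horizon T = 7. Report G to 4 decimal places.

t=0: π = [0.2500, 0.2500, 0.1250, 0.1250, 0.2500], E[r] = 1.8750, γ^t·E[r] = 1.875000, running G = 1.875000
t=1: π = [0.1719, 0.2344, 0.1719, 0.1719, 0.2500], E[r] = 1.5938, γ^t·E[r] = 1.115625, running G = 2.990625
t=2: π = [0.1680, 0.2305, 0.1680, 0.1758, 0.2578], E[r] = 1.6406, γ^t·E[r] = 0.803906, running G = 3.794531
t=3: π = [0.1670, 0.2324, 0.1670, 0.1758, 0.2578], E[r] = 1.6406, γ^t·E[r] = 0.562734, running G = 4.357266
t=4: π = [0.1667, 0.2323, 0.1667, 0.1760, 0.2582], E[r] = 1.6429, γ^t·E[r] = 0.394471, running G = 4.751737
t=5: π = [0.1667, 0.2324, 0.1667, 0.1760, 0.2582], E[r] = 1.6431, γ^t·E[r] = 0.276148, running G = 5.027884
t=6: π = [0.1667, 0.2324, 0.1667, 0.1761, 0.2582], E[r] = 1.6432, γ^t·E[r] = 0.193318, running G = 5.221202

G = 5.2212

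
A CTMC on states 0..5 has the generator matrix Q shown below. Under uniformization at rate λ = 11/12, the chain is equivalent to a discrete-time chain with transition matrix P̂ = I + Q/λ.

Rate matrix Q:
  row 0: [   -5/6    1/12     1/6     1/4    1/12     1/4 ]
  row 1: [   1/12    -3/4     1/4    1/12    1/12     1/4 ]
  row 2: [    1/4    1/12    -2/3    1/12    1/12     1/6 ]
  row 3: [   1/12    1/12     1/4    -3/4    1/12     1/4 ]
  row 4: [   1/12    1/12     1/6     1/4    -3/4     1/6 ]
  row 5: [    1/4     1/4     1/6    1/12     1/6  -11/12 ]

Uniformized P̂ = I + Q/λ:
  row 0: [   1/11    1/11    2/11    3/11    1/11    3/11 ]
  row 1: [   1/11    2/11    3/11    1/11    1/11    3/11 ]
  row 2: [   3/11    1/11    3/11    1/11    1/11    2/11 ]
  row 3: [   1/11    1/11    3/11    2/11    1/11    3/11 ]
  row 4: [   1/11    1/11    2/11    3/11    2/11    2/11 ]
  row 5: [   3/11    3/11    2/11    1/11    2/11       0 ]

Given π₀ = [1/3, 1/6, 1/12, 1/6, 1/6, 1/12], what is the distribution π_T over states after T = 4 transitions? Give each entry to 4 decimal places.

t=0: π = [0.3333, 0.1667, 0.0833, 0.1667, 0.1667, 0.0833]
t=1: π = [0.1212, 0.1212, 0.2197, 0.1970, 0.1136, 0.2273]
t=2: π = [0.1722, 0.1433, 0.2307, 0.1515, 0.1219, 0.1804]
t=3: π = [0.1657, 0.1367, 0.2296, 0.1582, 0.1184, 0.1915]
t=4: π = [0.1675, 0.1382, 0.2295, 0.1569, 0.1191, 0.1889]

π = [0.1675, 0.1382, 0.2295, 0.1569, 0.1191, 0.1889]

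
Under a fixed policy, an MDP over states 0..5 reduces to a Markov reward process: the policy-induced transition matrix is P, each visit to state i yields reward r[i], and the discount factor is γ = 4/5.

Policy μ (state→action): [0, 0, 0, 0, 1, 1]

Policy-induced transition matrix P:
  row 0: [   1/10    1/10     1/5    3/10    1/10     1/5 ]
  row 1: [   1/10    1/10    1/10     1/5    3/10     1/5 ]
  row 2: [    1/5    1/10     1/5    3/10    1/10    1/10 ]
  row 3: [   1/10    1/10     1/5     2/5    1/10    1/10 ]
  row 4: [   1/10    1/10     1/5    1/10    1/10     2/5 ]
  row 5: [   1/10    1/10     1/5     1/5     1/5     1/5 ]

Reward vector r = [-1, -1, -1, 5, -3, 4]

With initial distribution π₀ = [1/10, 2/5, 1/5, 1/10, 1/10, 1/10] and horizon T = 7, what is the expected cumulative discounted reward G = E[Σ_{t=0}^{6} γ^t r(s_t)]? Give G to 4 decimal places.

t=0: π = [0.1000, 0.4000, 0.2000, 0.1000, 0.1000, 0.1000], E[r] = -0.1000, γ^t·E[r] = -0.100000, running G = -0.100000
t=1: π = [0.1200, 0.1000, 0.1600, 0.2400, 0.1900, 0.1900], E[r] = 1.0100, γ^t·E[r] = 0.808000, running G = 0.708000
t=2: π = [0.1160, 0.1000, 0.1900, 0.2570, 0.1390, 0.1980], E[r] = 1.2540, γ^t·E[r] = 0.802560, running G = 1.510560
t=3: π = [0.1190, 0.1000, 0.1900, 0.2681, 0.1398, 0.1831], E[r] = 1.2445, γ^t·E[r] = 0.637184, running G = 2.147744
t=4: π = [0.1190, 0.1000, 0.1900, 0.2705, 0.1383, 0.1822], E[r] = 1.2574, γ^t·E[r] = 0.515019, running G = 2.662763
t=5: π = [0.1190, 0.1000, 0.1900, 0.2712, 0.1382, 0.1816], E[r] = 1.2587, γ^t·E[r] = 0.412442, running G = 3.075204
t=6: π = [0.1190, 0.1000, 0.1900, 0.2713, 0.1382, 0.1815], E[r] = 1.2592, γ^t·E[r] = 0.330089, running G = 3.405293

G = 3.4053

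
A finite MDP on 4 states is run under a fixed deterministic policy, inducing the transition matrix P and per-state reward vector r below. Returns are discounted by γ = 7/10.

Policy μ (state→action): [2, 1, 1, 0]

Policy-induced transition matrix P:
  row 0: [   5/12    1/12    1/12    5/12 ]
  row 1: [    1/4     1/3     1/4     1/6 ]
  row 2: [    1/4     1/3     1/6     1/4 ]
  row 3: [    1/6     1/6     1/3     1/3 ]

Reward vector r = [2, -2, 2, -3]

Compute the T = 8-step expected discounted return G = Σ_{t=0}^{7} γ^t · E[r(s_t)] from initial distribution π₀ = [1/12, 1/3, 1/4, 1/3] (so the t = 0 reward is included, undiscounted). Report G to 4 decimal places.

t=0: π = [0.0833, 0.3333, 0.2500, 0.3333], E[r] = -1.0000, γ^t·E[r] = -1.000000, running G = -1.000000
t=1: π = [0.2361, 0.2569, 0.2431, 0.2639], E[r] = -0.3472, γ^t·E[r] = -0.243056, running G = -1.243056
t=2: π = [0.2674, 0.2303, 0.2124, 0.2899], E[r] = -0.3709, γ^t·E[r] = -0.181765, running G = -1.424821
t=3: π = [0.2704, 0.2182, 0.2119, 0.2995], E[r] = -0.3703, γ^t·E[r] = -0.127020, running G = -1.551841
t=4: π = [0.2701, 0.2158, 0.2122, 0.3018], E[r] = -0.3725, γ^t·E[r] = -0.089433, running G = -1.641274
t=5: π = [0.2699, 0.2155, 0.2124, 0.3022], E[r] = -0.3729, γ^t·E[r] = -0.062679, running G = -1.703952
t=6: π = [0.2698, 0.2155, 0.2125, 0.3022], E[r] = -0.3730, γ^t·E[r] = -0.043885, running G = -1.747838
t=7: π = [0.2698, 0.2155, 0.2125, 0.3022], E[r] = -0.3730, γ^t·E[r] = -0.030720, running G = -1.778558

G = -1.7786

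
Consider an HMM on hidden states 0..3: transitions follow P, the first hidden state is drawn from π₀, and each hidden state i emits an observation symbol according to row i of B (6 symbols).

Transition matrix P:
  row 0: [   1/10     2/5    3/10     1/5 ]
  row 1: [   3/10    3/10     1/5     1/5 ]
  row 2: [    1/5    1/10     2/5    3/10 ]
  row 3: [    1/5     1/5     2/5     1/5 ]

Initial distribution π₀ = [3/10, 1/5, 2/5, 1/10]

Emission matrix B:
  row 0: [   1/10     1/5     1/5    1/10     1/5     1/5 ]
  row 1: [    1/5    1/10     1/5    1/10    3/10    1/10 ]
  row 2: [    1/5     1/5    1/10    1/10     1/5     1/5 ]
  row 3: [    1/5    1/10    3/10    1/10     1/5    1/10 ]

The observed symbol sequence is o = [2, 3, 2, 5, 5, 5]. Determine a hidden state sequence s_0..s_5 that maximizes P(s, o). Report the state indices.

t=0: δ = [6.000e-02, 4.000e-02, 4.000e-02, 3.000e-02]  (obs o_0=2)
t=1: δ = [1.200e-03, 2.400e-03, 1.800e-03, 1.200e-03]  ψ = [1, 0, 0, 0]  (obs o_1=3)
t=2: δ = [1.440e-04, 1.440e-04, 7.200e-05, 1.620e-04]  ψ = [1, 1, 2, 2]  (obs o_2=2)
t=3: δ = [8.640e-06, 5.760e-06, 1.296e-05, 3.240e-06]  ψ = [1, 0, 3, 3]  (obs o_3=5)
t=4: δ = [5.184e-07, 3.456e-07, 1.037e-06, 3.888e-07]  ψ = [2, 0, 2, 2]  (obs o_4=5)
t=5: δ = [4.147e-08, 2.074e-08, 8.294e-08, 3.110e-08]  ψ = [2, 0, 2, 2]  (obs o_5=5)
backtrack: best end state = 2; path = [0, 2, 3, 2, 2, 2]

path = [0, 2, 3, 2, 2, 2]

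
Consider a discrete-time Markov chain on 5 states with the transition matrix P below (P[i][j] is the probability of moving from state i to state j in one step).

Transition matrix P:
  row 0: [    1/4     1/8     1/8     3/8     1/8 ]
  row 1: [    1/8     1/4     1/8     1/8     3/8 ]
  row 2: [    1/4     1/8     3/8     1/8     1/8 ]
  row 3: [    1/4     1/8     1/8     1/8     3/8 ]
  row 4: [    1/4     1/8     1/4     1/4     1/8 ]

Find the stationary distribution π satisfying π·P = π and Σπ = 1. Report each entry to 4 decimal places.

π = [0.2321, 0.1429, 0.2022, 0.2097, 0.2131]

Balance equations π_j = Σ_i π_i·P[i][j]:
  π_0 = 1/4·π_0 + 1/8·π_1 + 1/4·π_2 + 1/4·π_3 + 1/4·π_4
  π_1 = 1/8·π_0 + 1/4·π_1 + 1/8·π_2 + 1/8·π_3 + 1/8·π_4
  π_2 = 1/8·π_0 + 1/8·π_1 + 3/8·π_2 + 1/8·π_3 + 1/4·π_4
  π_3 = 3/8·π_0 + 1/8·π_1 + 1/8·π_2 + 1/8·π_3 + 1/4·π_4
  normalize: π_0 + π_1 + π_2 + π_3 + π_4 = 1
Solving the linear system gives exactly π = [13/56, 1/7, 351/1736, 13/62, 185/868].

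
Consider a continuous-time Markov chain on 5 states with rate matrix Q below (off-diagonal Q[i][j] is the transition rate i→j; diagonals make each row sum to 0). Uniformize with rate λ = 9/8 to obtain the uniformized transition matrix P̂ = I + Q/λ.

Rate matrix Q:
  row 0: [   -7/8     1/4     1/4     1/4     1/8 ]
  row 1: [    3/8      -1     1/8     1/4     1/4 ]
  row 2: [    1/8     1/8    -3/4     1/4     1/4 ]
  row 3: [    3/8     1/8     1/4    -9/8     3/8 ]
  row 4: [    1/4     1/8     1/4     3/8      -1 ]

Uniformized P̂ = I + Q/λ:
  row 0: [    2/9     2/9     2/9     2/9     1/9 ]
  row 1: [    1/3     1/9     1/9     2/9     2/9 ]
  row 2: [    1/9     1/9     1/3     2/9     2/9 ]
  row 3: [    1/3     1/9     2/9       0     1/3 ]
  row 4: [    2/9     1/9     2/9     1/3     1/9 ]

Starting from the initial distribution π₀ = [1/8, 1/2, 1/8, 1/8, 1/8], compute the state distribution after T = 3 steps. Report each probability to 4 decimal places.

t=0: π = [0.1250, 0.5000, 0.1250, 0.1250, 0.1250]
t=1: π = [0.2778, 0.1250, 0.1806, 0.2083, 0.2083]
t=2: π = [0.2392, 0.1420, 0.2284, 0.1991, 0.1914]
t=3: π = [0.2347, 0.1377, 0.2318, 0.1992, 0.1965]

π = [0.2347, 0.1377, 0.2318, 0.1992, 0.1965]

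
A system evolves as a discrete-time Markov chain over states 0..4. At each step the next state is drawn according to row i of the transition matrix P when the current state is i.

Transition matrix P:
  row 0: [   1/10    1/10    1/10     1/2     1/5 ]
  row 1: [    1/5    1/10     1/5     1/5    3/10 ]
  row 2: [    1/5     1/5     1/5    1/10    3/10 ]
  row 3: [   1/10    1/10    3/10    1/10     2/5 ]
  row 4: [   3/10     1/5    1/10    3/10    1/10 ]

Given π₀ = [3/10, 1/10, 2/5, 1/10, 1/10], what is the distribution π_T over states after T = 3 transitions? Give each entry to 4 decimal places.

t=0: π = [0.3000, 0.1000, 0.4000, 0.1000, 0.1000]
t=1: π = [0.1700, 0.1500, 0.1700, 0.2500, 0.2600]
t=2: π = [0.1840, 0.1430, 0.1820, 0.2350, 0.2560]
t=3: π = [0.1837, 0.1438, 0.1795, 0.2391, 0.2539]

π = [0.1837, 0.1438, 0.1795, 0.2391, 0.2539]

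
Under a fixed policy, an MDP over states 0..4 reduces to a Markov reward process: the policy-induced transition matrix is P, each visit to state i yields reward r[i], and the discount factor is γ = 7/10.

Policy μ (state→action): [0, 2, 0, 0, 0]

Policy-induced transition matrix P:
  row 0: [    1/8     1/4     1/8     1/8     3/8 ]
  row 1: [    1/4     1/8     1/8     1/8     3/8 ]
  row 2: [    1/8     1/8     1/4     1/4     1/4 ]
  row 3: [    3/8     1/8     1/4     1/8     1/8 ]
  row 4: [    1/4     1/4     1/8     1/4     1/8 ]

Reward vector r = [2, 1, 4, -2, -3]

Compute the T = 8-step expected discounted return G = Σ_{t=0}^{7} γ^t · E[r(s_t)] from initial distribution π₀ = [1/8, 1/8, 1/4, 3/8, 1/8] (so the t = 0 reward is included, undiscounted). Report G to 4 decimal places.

G = 0.8687

t=0: π = [0.1250, 0.1250, 0.2500, 0.3750, 0.1250], E[r] = 0.2500, γ^t·E[r] = 0.250000, running G = 0.250000
t=1: π = [0.2500, 0.1563, 0.2031, 0.1719, 0.2188], E[r] = 0.4688, γ^t·E[r] = 0.328125, running G = 0.578125
t=2: π = [0.2148, 0.1836, 0.1719, 0.1777, 0.2520], E[r] = 0.1895, γ^t·E[r] = 0.092832, running G = 0.670957
t=3: π = [0.2239, 0.1833, 0.1687, 0.1780, 0.2461], E[r] = 0.2117, γ^t·E[r] = 0.072603, running G = 0.743560
t=4: π = [0.2232, 0.1837, 0.1683, 0.1768, 0.2479], E[r] = 0.2061, γ^t·E[r] = 0.049474, running G = 0.793034
t=5: π = [0.2232, 0.1839, 0.1681, 0.1770, 0.2478], E[r] = 0.2054, γ^t·E[r] = 0.034528, running G = 0.827561
t=6: π = [0.2232, 0.1839, 0.1681, 0.1770, 0.2478], E[r] = 0.2056, γ^t·E[r] = 0.024184, running G = 0.851745
t=7: π = [0.2232, 0.1839, 0.1681, 0.1770, 0.2478], E[r] = 0.2055, γ^t·E[r] = 0.016924, running G = 0.868669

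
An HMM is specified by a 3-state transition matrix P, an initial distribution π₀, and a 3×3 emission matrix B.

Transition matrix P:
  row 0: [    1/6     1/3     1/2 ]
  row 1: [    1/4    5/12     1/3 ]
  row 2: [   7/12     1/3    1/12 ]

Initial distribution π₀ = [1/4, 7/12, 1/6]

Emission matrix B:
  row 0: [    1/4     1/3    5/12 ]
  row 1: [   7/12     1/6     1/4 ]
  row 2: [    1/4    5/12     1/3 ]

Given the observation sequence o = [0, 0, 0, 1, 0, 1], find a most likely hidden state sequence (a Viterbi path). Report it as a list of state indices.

t=0: δ = [6.250e-02, 3.403e-01, 4.167e-02]  (obs o_0=0)
t=1: δ = [2.127e-02, 8.271e-02, 2.836e-02]  ψ = [1, 1, 1]  (obs o_1=0)
t=2: δ = [5.169e-03, 2.010e-02, 6.892e-03]  ψ = [1, 1, 1]  (obs o_2=0)
t=3: δ = [1.675e-03, 1.396e-03, 2.792e-03]  ψ = [1, 1, 1]  (obs o_3=1)
t=4: δ = [4.072e-04, 5.429e-04, 2.094e-04]  ψ = [2, 2, 0]  (obs o_4=0)
t=5: δ = [4.524e-05, 3.770e-05, 8.483e-05]  ψ = [1, 1, 0]  (obs o_5=1)
backtrack: best end state = 2; path = [1, 1, 1, 2, 0, 2]

path = [1, 1, 1, 2, 0, 2]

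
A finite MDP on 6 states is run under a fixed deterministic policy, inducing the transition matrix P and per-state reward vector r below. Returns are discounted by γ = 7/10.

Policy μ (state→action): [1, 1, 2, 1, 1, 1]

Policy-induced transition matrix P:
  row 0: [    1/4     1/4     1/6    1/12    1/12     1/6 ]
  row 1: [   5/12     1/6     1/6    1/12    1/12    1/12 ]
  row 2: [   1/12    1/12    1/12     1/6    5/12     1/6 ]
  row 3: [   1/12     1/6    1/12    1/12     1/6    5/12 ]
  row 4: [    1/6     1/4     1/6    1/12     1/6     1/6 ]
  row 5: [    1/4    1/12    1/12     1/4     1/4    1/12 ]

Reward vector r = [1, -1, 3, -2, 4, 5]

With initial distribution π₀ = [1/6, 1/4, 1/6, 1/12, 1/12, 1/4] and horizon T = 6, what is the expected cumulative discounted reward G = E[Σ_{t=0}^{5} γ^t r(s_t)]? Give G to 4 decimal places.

t=0: π = [0.1667, 0.2500, 0.1667, 0.0833, 0.0833, 0.2500], E[r] = 1.8333, γ^t·E[r] = 1.833333, running G = 1.833333
t=1: π = [0.2431, 0.1528, 0.1250, 0.1389, 0.1944, 0.1458], E[r] = 1.6944, γ^t·E[r] = 1.186111, running G = 3.019444
t=2: π = [0.2153, 0.1806, 0.1325, 0.1181, 0.1771, 0.1765], E[r] = 1.7870, γ^t·E[r] = 0.875648, running G = 3.895093
t=3: π = [0.2236, 0.1736, 0.1311, 0.1238, 0.1815, 0.1664], E[r] = 1.7538, γ^t·E[r] = 0.601557, running G = 4.496649
t=4: π = [0.2213, 0.1756, 0.1316, 0.1220, 0.1802, 0.1693], E[r] = 1.7636, γ^t·E[r] = 0.423441, running G = 4.920091
t=5: π = [0.2220, 0.1751, 0.1314, 0.1225, 0.1806, 0.1684], E[r] = 1.7607, γ^t·E[r] = 0.295913, running G = 5.216004

G = 5.2160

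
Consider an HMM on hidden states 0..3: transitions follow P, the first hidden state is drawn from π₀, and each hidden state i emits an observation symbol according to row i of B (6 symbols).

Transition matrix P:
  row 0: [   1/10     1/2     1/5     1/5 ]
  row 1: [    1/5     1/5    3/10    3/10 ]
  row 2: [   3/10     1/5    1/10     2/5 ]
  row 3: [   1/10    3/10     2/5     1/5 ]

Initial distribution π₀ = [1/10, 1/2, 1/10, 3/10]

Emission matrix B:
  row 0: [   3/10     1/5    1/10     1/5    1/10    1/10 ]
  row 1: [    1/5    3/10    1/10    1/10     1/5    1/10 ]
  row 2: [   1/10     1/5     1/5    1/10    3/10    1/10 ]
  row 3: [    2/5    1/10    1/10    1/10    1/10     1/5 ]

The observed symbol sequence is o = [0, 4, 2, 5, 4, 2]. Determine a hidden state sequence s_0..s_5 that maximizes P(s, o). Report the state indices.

path = [3, 1, 2, 3, 2, 3]

t=0: δ = [3.000e-02, 1.000e-01, 1.000e-02, 1.200e-01]  (obs o_0=0)
t=1: δ = [2.000e-03, 7.200e-03, 1.440e-02, 3.000e-03]  ψ = [1, 3, 3, 1]  (obs o_1=4)
t=2: δ = [4.320e-04, 2.880e-04, 4.320e-04, 5.760e-04]  ψ = [2, 2, 1, 2]  (obs o_2=2)
t=3: δ = [1.296e-05, 2.160e-05, 2.304e-05, 3.456e-05]  ψ = [2, 0, 3, 2]  (obs o_3=5)
t=4: δ = [6.912e-07, 2.074e-06, 4.147e-06, 9.216e-07]  ψ = [2, 3, 3, 2]  (obs o_4=4)
t=5: δ = [1.244e-07, 8.294e-08, 1.244e-07, 1.659e-07]  ψ = [2, 2, 1, 2]  (obs o_5=2)
backtrack: best end state = 3; path = [3, 1, 2, 3, 2, 3]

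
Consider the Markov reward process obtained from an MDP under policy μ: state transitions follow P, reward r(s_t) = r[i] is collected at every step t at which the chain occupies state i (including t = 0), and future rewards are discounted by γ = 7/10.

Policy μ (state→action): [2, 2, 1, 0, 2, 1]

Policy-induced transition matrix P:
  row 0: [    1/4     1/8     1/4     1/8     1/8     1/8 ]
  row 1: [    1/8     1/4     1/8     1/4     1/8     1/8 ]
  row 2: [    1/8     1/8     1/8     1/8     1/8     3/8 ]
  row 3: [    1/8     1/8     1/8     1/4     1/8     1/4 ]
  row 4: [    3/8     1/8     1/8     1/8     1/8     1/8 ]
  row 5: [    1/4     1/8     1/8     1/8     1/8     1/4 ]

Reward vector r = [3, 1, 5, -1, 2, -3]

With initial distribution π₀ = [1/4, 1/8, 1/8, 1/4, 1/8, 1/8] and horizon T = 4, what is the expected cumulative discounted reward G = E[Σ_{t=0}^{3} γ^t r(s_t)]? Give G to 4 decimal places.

t=0: π = [0.2500, 0.1250, 0.1250, 0.2500, 0.1250, 0.1250], E[r] = 1.1250, γ^t·E[r] = 1.125000, running G = 1.125000
t=1: π = [0.2031, 0.1406, 0.1563, 0.1719, 0.1250, 0.2031], E[r] = 1.0000, γ^t·E[r] = 0.700000, running G = 1.825000
t=2: π = [0.2070, 0.1426, 0.1504, 0.1641, 0.1250, 0.2109], E[r] = 0.9688, γ^t·E[r] = 0.474688, running G = 2.299688
t=3: π = [0.2085, 0.1428, 0.1509, 0.1633, 0.1250, 0.2095], E[r] = 0.9810, γ^t·E[r] = 0.336468, running G = 2.636156

G = 2.6362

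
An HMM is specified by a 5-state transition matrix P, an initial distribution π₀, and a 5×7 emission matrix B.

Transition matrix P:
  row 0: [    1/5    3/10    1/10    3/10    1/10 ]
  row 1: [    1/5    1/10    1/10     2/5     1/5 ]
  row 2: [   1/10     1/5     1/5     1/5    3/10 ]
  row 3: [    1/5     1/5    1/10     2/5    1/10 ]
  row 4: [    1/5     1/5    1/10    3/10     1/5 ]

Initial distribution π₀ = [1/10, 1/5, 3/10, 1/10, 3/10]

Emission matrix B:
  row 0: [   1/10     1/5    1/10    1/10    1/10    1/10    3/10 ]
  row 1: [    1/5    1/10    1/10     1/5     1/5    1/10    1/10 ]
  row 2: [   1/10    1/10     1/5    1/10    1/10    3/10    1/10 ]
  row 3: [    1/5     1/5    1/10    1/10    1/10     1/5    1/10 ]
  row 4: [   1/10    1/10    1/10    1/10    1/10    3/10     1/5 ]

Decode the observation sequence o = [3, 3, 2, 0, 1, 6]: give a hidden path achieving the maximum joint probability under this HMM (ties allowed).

t=0: δ = [1.000e-02, 4.000e-02, 3.000e-02, 1.000e-02, 3.000e-02]  (obs o_0=3)
t=1: δ = [8.000e-04, 1.200e-03, 6.000e-04, 1.600e-03, 9.000e-04]  ψ = [1, 2, 2, 1, 2]  (obs o_1=3)
t=2: δ = [3.200e-05, 3.200e-05, 3.200e-05, 6.400e-05, 2.400e-05]  ψ = [3, 3, 3, 3, 1]  (obs o_2=2)
t=3: δ = [1.280e-06, 2.560e-06, 6.400e-07, 5.120e-06, 9.600e-07]  ψ = [3, 3, 2, 3, 2]  (obs o_3=0)
t=4: δ = [2.048e-07, 1.024e-07, 5.120e-08, 4.096e-07, 5.120e-08]  ψ = [3, 3, 3, 3, 1]  (obs o_4=1)
t=5: δ = [2.458e-08, 8.192e-09, 4.096e-09, 1.638e-08, 8.192e-09]  ψ = [3, 3, 3, 3, 3]  (obs o_5=6)
backtrack: best end state = 0; path = [1, 3, 3, 3, 3, 0]

path = [1, 3, 3, 3, 3, 0]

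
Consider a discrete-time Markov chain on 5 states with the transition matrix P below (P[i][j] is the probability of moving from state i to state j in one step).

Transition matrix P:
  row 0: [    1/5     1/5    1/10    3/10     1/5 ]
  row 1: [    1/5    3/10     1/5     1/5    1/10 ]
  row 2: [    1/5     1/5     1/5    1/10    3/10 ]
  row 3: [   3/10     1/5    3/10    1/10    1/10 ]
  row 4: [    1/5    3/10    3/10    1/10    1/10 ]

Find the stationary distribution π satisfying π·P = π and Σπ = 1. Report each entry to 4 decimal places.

π = [0.2167, 0.2404, 0.2115, 0.1674, 0.1640]

Balance equations π_j = Σ_i π_i·P[i][j]:
  π_0 = 1/5·π_0 + 1/5·π_1 + 1/5·π_2 + 3/10·π_3 + 1/5·π_4
  π_1 = 1/5·π_0 + 3/10·π_1 + 1/5·π_2 + 1/5·π_3 + 3/10·π_4
  π_2 = 1/10·π_0 + 1/5·π_1 + 1/5·π_2 + 3/10·π_3 + 3/10·π_4
  π_3 = 3/10·π_0 + 1/5·π_1 + 1/10·π_2 + 1/10·π_3 + 1/10·π_4
  normalize: π_0 + π_1 + π_2 + π_3 + π_4 = 1
Solving the linear system gives exactly π = [2341/10801, 371/1543, 2284/10801, 1808/10801, 253/1543].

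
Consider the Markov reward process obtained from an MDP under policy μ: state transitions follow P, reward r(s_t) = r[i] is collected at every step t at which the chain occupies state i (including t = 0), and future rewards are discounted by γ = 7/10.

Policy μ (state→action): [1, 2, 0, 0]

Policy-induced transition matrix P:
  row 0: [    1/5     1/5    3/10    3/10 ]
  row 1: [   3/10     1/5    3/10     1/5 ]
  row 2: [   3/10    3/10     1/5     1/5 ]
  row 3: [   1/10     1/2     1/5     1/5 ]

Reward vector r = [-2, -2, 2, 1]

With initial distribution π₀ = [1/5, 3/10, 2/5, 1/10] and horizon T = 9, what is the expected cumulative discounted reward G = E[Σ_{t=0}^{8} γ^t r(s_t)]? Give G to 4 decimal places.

G = -0.8140

t=0: π = [0.2000, 0.3000, 0.4000, 0.1000], E[r] = -0.1000, γ^t·E[r] = -0.100000, running G = -0.100000
t=1: π = [0.2600, 0.2700, 0.2500, 0.2200], E[r] = -0.3400, γ^t·E[r] = -0.238000, running G = -0.338000
t=2: π = [0.2300, 0.2910, 0.2530, 0.2260], E[r] = -0.3100, γ^t·E[r] = -0.151900, running G = -0.489900
t=3: π = [0.2318, 0.2931, 0.2521, 0.2230], E[r] = -0.3226, γ^t·E[r] = -0.110652, running G = -0.600552
t=4: π = [0.2322, 0.2921, 0.2525, 0.2232], E[r] = -0.3205, γ^t·E[r] = -0.076952, running G = -0.677504
t=5: π = [0.2321, 0.2922, 0.2524, 0.2232], E[r] = -0.3206, γ^t·E[r] = -0.053884, running G = -0.731387
t=6: π = [0.2321, 0.2922, 0.2524, 0.2232], E[r] = -0.3206, γ^t·E[r] = -0.037721, running G = -0.769108
t=7: π = [0.2321, 0.2922, 0.2524, 0.2232], E[r] = -0.3206, γ^t·E[r] = -0.026404, running G = -0.795512
t=8: π = [0.2321, 0.2922, 0.2524, 0.2232], E[r] = -0.3206, γ^t·E[r] = -0.018483, running G = -0.813995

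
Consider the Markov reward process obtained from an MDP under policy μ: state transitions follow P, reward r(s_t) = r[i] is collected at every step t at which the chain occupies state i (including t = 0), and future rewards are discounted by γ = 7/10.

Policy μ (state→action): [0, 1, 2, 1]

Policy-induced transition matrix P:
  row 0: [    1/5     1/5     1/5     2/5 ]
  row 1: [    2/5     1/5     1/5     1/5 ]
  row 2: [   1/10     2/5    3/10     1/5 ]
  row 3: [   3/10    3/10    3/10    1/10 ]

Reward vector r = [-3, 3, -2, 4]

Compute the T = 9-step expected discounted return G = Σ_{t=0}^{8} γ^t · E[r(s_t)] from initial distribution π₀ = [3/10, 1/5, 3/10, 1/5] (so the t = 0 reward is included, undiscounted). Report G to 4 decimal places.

G = 1.0271

t=0: π = [0.3000, 0.2000, 0.3000, 0.2000], E[r] = -0.1000, γ^t·E[r] = -0.100000, running G = -0.100000
t=1: π = [0.2300, 0.2800, 0.2500, 0.2400], E[r] = 0.6100, γ^t·E[r] = 0.427000, running G = 0.327000
t=2: π = [0.2550, 0.2740, 0.2490, 0.2220], E[r] = 0.4470, γ^t·E[r] = 0.219030, running G = 0.546030
t=3: π = [0.2521, 0.2720, 0.2471, 0.2288], E[r] = 0.4807, γ^t·E[r] = 0.164880, running G = 0.710910
t=4: π = [0.2526, 0.2723, 0.2476, 0.2275], E[r] = 0.4742, γ^t·E[r] = 0.113848, running G = 0.824758
t=5: π = [0.2525, 0.2723, 0.2475, 0.2278], E[r] = 0.4755, γ^t·E[r] = 0.079911, running G = 0.904670
t=6: π = [0.2525, 0.2723, 0.2475, 0.2277], E[r] = 0.4752, γ^t·E[r] = 0.055907, running G = 0.960577
t=7: π = [0.2525, 0.2723, 0.2475, 0.2277], E[r] = 0.4753, γ^t·E[r] = 0.039139, running G = 0.999716
t=8: π = [0.2525, 0.2723, 0.2475, 0.2277], E[r] = 0.4752, γ^t·E[r] = 0.027397, running G = 1.027113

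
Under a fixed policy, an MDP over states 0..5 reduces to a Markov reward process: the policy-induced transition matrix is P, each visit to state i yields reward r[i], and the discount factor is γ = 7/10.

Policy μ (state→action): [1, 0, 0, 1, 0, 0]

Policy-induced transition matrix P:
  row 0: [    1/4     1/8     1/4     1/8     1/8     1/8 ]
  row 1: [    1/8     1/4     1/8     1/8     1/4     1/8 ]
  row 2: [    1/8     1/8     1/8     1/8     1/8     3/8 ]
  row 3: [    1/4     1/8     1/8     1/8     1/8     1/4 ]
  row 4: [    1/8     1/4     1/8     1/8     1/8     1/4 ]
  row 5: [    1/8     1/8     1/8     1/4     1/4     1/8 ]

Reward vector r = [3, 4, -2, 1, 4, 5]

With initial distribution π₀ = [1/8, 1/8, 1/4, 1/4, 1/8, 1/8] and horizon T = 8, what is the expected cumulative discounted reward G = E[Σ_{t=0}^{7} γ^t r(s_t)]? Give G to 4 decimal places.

G = 7.6081

t=0: π = [0.1250, 0.1250, 0.2500, 0.2500, 0.1250, 0.1250], E[r] = 1.7500, γ^t·E[r] = 1.750000, running G = 1.750000
t=1: π = [0.1719, 0.1563, 0.1406, 0.1406, 0.1563, 0.2344], E[r] = 2.7969, γ^t·E[r] = 1.957813, running G = 3.707813
t=2: π = [0.1641, 0.1641, 0.1465, 0.1543, 0.1738, 0.1973], E[r] = 2.6914, γ^t·E[r] = 1.318789, running G = 5.026602
t=3: π = [0.1648, 0.1672, 0.1455, 0.1497, 0.1702, 0.2026], E[r] = 2.7158, γ^t·E[r] = 0.931526, running G = 5.958128
t=4: π = [0.1643, 0.1672, 0.1456, 0.1503, 0.1712, 0.2014], E[r] = 2.7125, γ^t·E[r] = 0.651262, running G = 6.609390
t=5: π = [0.1643, 0.1673, 0.1455, 0.1502, 0.1711, 0.2016], E[r] = 2.7135, γ^t·E[r] = 0.456063, running G = 7.065453
t=6: π = [0.1643, 0.1673, 0.1455, 0.1502, 0.1711, 0.2015], E[r] = 2.7134, γ^t·E[r] = 0.319227, running G = 7.384680
t=7: π = [0.1643, 0.1673, 0.1455, 0.1502, 0.1711, 0.2015], E[r] = 2.7134, γ^t·E[r] = 0.223462, running G = 7.608142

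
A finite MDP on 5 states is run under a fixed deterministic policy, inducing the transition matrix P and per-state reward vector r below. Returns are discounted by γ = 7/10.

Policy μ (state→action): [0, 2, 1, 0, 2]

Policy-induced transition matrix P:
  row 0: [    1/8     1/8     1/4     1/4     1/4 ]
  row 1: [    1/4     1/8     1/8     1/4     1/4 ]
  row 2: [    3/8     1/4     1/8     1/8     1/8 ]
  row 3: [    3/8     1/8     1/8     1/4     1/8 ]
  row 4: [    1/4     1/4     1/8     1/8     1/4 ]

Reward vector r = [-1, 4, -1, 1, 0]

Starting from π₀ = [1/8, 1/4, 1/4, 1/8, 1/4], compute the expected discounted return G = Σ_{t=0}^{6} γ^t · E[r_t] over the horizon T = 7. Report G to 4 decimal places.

t=0: π = [0.1250, 0.2500, 0.2500, 0.1250, 0.2500], E[r] = 0.7500, γ^t·E[r] = 0.750000, running G = 0.750000
t=1: π = [0.2813, 0.1875, 0.1406, 0.1875, 0.2031], E[r] = 0.5156, γ^t·E[r] = 0.360938, running G = 1.110938
t=2: π = [0.2559, 0.1680, 0.1602, 0.2070, 0.2090], E[r] = 0.4629, γ^t·E[r] = 0.226816, running G = 1.337754
t=3: π = [0.2639, 0.1711, 0.1570, 0.2039, 0.2041], E[r] = 0.4675, γ^t·E[r] = 0.160363, running G = 1.498116
t=4: π = [0.2621, 0.1701, 0.1580, 0.2049, 0.2049], E[r] = 0.4653, γ^t·E[r] = 0.111719, running G = 1.609835
t=5: π = [0.2626, 0.1704, 0.1578, 0.2046, 0.2046], E[r] = 0.4657, γ^t·E[r] = 0.078274, running G = 1.688110
t=6: π = [0.2625, 0.1703, 0.1578, 0.2047, 0.2047], E[r] = 0.4656, γ^t·E[r] = 0.054778, running G = 1.742887

G = 1.7429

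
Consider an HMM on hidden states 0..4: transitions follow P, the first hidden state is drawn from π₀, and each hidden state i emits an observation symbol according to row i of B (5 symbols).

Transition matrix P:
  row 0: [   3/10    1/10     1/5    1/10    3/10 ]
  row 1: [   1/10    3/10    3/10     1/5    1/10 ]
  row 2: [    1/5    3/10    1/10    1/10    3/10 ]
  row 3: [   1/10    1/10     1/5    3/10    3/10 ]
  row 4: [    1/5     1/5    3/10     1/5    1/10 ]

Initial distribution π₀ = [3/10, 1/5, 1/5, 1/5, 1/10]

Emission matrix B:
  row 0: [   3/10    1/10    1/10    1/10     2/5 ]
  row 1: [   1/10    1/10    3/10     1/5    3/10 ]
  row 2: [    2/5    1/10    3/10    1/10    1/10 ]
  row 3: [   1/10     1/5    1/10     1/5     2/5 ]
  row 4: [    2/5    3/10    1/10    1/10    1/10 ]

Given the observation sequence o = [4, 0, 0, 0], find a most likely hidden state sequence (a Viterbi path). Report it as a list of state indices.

path = [0, 4, 2, 4]

t=0: δ = [1.200e-01, 6.000e-02, 2.000e-02, 8.000e-02, 1.000e-02]  (obs o_0=4)
t=1: δ = [1.080e-02, 1.800e-03, 9.600e-03, 2.400e-03, 1.440e-02]  ψ = [0, 1, 0, 3, 0]  (obs o_1=0)
t=2: δ = [9.720e-04, 2.880e-04, 1.728e-03, 2.880e-04, 1.296e-03]  ψ = [0, 2, 4, 4, 0]  (obs o_2=0)
t=3: δ = [1.037e-04, 5.184e-05, 1.555e-04, 2.592e-05, 2.074e-04]  ψ = [2, 2, 4, 4, 2]  (obs o_3=0)
backtrack: best end state = 4; path = [0, 4, 2, 4]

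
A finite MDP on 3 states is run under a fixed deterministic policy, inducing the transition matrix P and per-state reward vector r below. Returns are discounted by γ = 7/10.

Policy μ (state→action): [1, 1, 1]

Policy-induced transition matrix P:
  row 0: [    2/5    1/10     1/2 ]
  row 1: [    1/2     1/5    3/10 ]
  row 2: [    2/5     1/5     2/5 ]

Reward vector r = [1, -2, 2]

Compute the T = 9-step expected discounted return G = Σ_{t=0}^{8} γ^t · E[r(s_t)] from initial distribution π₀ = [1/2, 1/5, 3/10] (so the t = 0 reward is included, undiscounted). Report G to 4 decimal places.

G = 2.8117

t=0: π = [0.5000, 0.2000, 0.3000], E[r] = 0.7000, γ^t·E[r] = 0.700000, running G = 0.700000
t=1: π = [0.4200, 0.1500, 0.4300], E[r] = 0.9800, γ^t·E[r] = 0.686000, running G = 1.386000
t=2: π = [0.4150, 0.1580, 0.4270], E[r] = 0.9530, γ^t·E[r] = 0.466970, running G = 1.852970
t=3: π = [0.4158, 0.1585, 0.4257], E[r] = 0.9502, γ^t·E[r] = 0.325919, running G = 2.178889
t=4: π = [0.4159, 0.1584, 0.4257], E[r] = 0.9505, γ^t·E[r] = 0.228208, running G = 2.407096
t=5: π = [0.4158, 0.1584, 0.4257], E[r] = 0.9505, γ^t·E[r] = 0.159750, running G = 2.566847
t=6: π = [0.4158, 0.1584, 0.4257], E[r] = 0.9505, γ^t·E[r] = 0.111825, running G = 2.678671
t=7: π = [0.4158, 0.1584, 0.4257], E[r] = 0.9505, γ^t·E[r] = 0.078277, running G = 2.756949
t=8: π = [0.4158, 0.1584, 0.4257], E[r] = 0.9505, γ^t·E[r] = 0.054794, running G = 2.811743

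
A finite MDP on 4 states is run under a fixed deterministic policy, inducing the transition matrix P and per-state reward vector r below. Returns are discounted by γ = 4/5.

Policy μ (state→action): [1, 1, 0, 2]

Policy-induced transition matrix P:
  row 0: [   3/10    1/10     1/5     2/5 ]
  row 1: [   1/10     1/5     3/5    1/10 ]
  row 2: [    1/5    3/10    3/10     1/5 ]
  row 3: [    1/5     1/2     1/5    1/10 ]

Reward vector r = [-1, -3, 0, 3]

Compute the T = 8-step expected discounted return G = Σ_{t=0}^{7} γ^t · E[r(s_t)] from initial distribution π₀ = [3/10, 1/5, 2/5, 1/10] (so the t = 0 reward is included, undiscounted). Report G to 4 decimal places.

t=0: π = [0.3000, 0.2000, 0.4000, 0.1000], E[r] = -0.6000, γ^t·E[r] = -0.600000, running G = -0.600000
t=1: π = [0.2100, 0.2400, 0.3200, 0.2300], E[r] = -0.2400, γ^t·E[r] = -0.192000, running G = -0.792000
t=2: π = [0.1970, 0.2800, 0.3280, 0.1950], E[r] = -0.4520, γ^t·E[r] = -0.289280, running G = -1.081280
t=3: π = [0.1917, 0.2716, 0.3448, 0.1919], E[r] = -0.4308, γ^t·E[r] = -0.220570, running G = -1.301850
t=4: π = [0.1920, 0.2729, 0.3431, 0.1920], E[r] = -0.4347, γ^t·E[r] = -0.178045, running G = -1.479895
t=5: π = [0.1919, 0.2727, 0.3435, 0.1919], E[r] = -0.4343, γ^t·E[r] = -0.142309, running G = -1.622203
t=6: π = [0.1919, 0.2727, 0.3434, 0.1919], E[r] = -0.4343, γ^t·E[r] = -0.113862, running G = -1.736065
t=7: π = [0.1919, 0.2727, 0.3434, 0.1919], E[r] = -0.4343, γ^t·E[r] = -0.091088, running G = -1.827153

G = -1.8272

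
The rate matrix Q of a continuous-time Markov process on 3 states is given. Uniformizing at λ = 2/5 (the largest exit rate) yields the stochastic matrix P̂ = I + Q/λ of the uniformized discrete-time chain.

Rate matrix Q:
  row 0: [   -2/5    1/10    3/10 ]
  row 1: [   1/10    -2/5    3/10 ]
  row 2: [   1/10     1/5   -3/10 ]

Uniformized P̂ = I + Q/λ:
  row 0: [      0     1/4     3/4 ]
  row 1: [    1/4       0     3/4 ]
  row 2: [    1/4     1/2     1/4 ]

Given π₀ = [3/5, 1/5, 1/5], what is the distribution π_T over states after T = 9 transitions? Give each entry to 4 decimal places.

π = [0.2000, 0.2994, 0.5006]

t=0: π = [0.6000, 0.2000, 0.2000]
t=1: π = [0.1000, 0.2500, 0.6500]
t=2: π = [0.2250, 0.3500, 0.4250]
t=3: π = [0.1938, 0.2688, 0.5375]
t=4: π = [0.2016, 0.3172, 0.4813]
t=5: π = [0.1996, 0.2910, 0.5094]
t=6: π = [0.2001, 0.3046, 0.4953]
t=7: π = [0.2000, 0.2977, 0.5023]
t=8: π = [0.2000, 0.3012, 0.4988]
t=9: π = [0.2000, 0.2994, 0.5006]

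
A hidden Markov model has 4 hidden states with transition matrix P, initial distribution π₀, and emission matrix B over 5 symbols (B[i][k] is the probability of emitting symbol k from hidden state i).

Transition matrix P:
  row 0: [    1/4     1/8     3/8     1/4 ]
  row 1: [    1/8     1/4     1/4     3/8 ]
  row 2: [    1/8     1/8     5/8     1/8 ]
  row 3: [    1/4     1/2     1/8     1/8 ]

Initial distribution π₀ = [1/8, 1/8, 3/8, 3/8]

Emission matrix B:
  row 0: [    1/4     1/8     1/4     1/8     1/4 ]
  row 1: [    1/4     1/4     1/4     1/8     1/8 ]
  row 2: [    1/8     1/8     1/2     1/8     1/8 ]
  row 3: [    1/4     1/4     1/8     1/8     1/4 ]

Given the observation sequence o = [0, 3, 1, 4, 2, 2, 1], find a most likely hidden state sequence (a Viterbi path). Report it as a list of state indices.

path = [2, 2, 2, 2, 2, 2, 2]

t=0: δ = [3.125e-02, 3.125e-02, 4.688e-02, 9.375e-02]  (obs o_0=0)
t=1: δ = [2.930e-03, 5.859e-03, 3.662e-03, 1.465e-03]  ψ = [3, 3, 2, 1]  (obs o_1=3)
t=2: δ = [9.155e-05, 3.662e-04, 2.861e-04, 5.493e-04]  ψ = [0, 1, 2, 1]  (obs o_2=1)
t=3: δ = [3.433e-05, 3.433e-05, 2.235e-05, 3.433e-05]  ψ = [3, 3, 2, 1]  (obs o_3=4)
t=4: δ = [2.146e-06, 4.292e-06, 6.985e-06, 1.609e-06]  ψ = [0, 3, 2, 1]  (obs o_4=2)
t=5: δ = [2.183e-07, 2.682e-07, 2.183e-06, 2.012e-07]  ψ = [2, 1, 2, 1]  (obs o_5=2)
t=6: δ = [3.411e-08, 6.821e-08, 1.705e-07, 6.821e-08]  ψ = [2, 2, 2, 2]  (obs o_6=1)
backtrack: best end state = 2; path = [2, 2, 2, 2, 2, 2, 2]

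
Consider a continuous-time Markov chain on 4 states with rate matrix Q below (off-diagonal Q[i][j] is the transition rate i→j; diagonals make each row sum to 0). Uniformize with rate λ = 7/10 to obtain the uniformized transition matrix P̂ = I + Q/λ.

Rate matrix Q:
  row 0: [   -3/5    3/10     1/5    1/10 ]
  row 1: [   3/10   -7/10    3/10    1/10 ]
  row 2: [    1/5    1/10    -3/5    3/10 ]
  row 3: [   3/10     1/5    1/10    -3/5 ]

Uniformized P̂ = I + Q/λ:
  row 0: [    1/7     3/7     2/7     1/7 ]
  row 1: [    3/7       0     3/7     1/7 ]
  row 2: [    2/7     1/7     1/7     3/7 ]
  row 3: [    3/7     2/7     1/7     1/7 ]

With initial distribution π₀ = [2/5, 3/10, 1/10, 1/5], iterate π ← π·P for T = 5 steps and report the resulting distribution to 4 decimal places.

π = [0.3052, 0.2281, 0.2517, 0.2149]

t=0: π = [0.4000, 0.3000, 0.1000, 0.2000]
t=1: π = [0.3000, 0.2429, 0.2857, 0.1714]
t=2: π = [0.3020, 0.2184, 0.2551, 0.2245]
t=3: π = [0.3058, 0.2300, 0.2484, 0.2157]
t=4: π = [0.3057, 0.2282, 0.2523, 0.2138]
t=5: π = [0.3052, 0.2281, 0.2517, 0.2149]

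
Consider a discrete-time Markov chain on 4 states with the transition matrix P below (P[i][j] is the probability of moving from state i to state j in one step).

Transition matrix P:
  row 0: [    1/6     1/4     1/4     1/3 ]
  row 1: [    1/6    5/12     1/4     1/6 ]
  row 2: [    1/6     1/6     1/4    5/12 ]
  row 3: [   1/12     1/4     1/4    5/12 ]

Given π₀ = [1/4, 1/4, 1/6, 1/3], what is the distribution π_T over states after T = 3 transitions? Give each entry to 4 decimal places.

π = [0.1387, 0.2751, 0.2500, 0.3362]

t=0: π = [0.2500, 0.2500, 0.1667, 0.3333]
t=1: π = [0.1389, 0.2778, 0.2500, 0.3333]
t=2: π = [0.1389, 0.2755, 0.2500, 0.3356]
t=3: π = [0.1387, 0.2751, 0.2500, 0.3362]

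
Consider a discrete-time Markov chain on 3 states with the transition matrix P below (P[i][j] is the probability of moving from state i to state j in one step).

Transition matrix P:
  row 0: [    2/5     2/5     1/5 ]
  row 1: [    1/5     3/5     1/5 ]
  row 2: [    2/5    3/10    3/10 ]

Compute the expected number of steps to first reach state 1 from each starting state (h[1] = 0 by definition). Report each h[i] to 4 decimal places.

First-step conditioning: h[1] = 0; for i ≠ 1, h[i] = 1 + Σ_k P[i][k]·h[k].
  h[0] = 1 + 2/5·h[0] + 1/5·h[2]
  h[2] = 1 + 2/5·h[0] + 3/10·h[2]
Solving the 2×2 linear system over states ≠ 1 gives exactly h = [45/17, 0, 50/17] (h[1] = 0 is the target).

h = [2.6471, 0.0000, 2.9412]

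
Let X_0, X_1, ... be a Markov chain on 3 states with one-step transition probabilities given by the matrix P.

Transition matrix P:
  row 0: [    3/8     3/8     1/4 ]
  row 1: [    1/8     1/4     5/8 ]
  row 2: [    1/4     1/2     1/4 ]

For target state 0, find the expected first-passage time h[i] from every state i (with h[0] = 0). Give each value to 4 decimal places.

First-step conditioning: h[0] = 0; for i ≠ 0, h[i] = 1 + Σ_k P[i][k]·h[k].
  h[1] = 1 + 1/4·h[1] + 5/8·h[2]
  h[2] = 1 + 1/2·h[1] + 1/4·h[2]
Solving the 2×2 linear system over states ≠ 0 gives exactly h = [0, 11/2, 5] (h[0] = 0 is the target).

h = [0.0000, 5.5000, 5.0000]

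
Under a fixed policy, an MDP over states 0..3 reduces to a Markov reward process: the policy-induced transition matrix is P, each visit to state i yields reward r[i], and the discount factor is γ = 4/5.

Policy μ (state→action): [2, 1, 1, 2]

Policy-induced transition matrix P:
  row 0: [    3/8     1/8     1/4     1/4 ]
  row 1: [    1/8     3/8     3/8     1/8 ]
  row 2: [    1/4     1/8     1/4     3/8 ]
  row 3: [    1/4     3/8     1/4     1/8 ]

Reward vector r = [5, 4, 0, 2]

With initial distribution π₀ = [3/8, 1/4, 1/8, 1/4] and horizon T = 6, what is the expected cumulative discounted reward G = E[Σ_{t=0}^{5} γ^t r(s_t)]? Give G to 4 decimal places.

t=0: π = [0.3750, 0.2500, 0.1250, 0.2500], E[r] = 3.3750, γ^t·E[r] = 3.375000, running G = 3.375000
t=1: π = [0.2656, 0.2500, 0.2813, 0.2031], E[r] = 2.7344, γ^t·E[r] = 2.187500, running G = 5.562500
t=2: π = [0.2520, 0.2383, 0.2813, 0.2285], E[r] = 2.6699, γ^t·E[r] = 1.708750, running G = 7.271250
t=3: π = [0.2517, 0.2417, 0.2798, 0.2268], E[r] = 2.6790, γ^t·E[r] = 1.371625, running G = 8.642875
t=4: π = [0.2513, 0.2421, 0.2802, 0.2264], E[r] = 2.6776, γ^t·E[r] = 1.096738, running G = 9.739613
t=5: π = [0.2511, 0.2421, 0.2803, 0.2265], E[r] = 2.6772, γ^t·E[r] = 0.877251, running G = 10.616864

G = 10.6169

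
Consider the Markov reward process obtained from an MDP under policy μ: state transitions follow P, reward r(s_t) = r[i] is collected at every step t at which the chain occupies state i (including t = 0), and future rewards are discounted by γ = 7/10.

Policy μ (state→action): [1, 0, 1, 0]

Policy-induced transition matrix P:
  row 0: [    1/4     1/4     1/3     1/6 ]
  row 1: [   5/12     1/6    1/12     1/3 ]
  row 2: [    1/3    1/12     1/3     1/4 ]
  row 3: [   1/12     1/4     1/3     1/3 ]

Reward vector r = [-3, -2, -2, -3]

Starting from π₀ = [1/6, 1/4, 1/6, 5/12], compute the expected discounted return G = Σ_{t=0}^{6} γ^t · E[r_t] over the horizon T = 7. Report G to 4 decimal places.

t=0: π = [0.1667, 0.2500, 0.1667, 0.4167], E[r] = -2.5833, γ^t·E[r] = -2.583333, running G = -2.583333
t=1: π = [0.2361, 0.2014, 0.2708, 0.2917], E[r] = -2.5278, γ^t·E[r] = -1.769444, running G = -4.352778
t=2: π = [0.2575, 0.1881, 0.2830, 0.2714], E[r] = -2.5289, γ^t·E[r] = -1.239178, running G = -5.591956
t=3: π = [0.2597, 0.1872, 0.2863, 0.2668], E[r] = -2.5265, γ^t·E[r] = -0.866598, running G = -6.458554
t=4: π = [0.2606, 0.1867, 0.2865, 0.2662], E[r] = -2.5268, γ^t·E[r] = -0.606678, running G = -7.065232
t=5: π = [0.2606, 0.1867, 0.2867, 0.2660], E[r] = -2.5267, γ^t·E[r] = -0.424654, running G = -7.489886
t=6: π = [0.2607, 0.1867, 0.2867, 0.2660], E[r] = -2.5267, γ^t·E[r] = -0.297260, running G = -7.787147

G = -7.7871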